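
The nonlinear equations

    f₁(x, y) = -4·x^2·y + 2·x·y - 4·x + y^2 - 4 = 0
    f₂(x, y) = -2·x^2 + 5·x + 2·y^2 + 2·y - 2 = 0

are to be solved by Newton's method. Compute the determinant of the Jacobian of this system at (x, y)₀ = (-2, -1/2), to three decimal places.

J = [[-8·x·y + 2·y - 4, -4·x^2 + 2·x + 2·y], [-4·x + 5, 4·y + 2]].
At the point, J = [[-13.000, -21.000], [13.000, 0.000]].
det J = 273.000.

273.000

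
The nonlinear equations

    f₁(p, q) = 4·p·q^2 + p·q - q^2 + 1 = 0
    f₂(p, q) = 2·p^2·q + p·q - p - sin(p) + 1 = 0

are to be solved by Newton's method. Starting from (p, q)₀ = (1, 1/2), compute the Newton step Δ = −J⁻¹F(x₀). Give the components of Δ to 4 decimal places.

(-6.2248, 1.7718)

At (1, 1/2): F = (2.2500, 0.658529).
Jacobian J = [[4·q^2 + q, 8·p·q + p - 2·q], [4·p·q + q - cos(p) - 1, 2·p^2 + p]].
At the point, J = [[1.5000, 4.0000], [0.959698, 3.0000]] (det J = 0.661209).
Solving J·Δ = −F gives Δ = (-6.2248, 1.7718).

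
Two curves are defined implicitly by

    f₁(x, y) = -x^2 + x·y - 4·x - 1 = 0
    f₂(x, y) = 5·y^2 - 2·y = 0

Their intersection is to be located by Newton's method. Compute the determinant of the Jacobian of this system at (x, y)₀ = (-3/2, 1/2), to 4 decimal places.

-1.5000

J = [[-2·x + y - 4, x], [0, 10·y - 2]].
At the point, J = [[-0.5000, -1.5000], [0.0000, 3.0000]].
det J = -1.5000.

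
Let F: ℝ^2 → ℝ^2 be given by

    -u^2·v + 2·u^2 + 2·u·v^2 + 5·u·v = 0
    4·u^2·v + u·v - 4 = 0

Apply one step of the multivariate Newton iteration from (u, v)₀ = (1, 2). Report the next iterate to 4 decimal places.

At (1, 2): F = (18.0000, 6.0000).
Jacobian J = [[-2·u·v + 4·u + 2·v^2 + 5·v, -u^2 + 4·u·v + 5·u], [8·u·v + v, 4·u^2 + u]].
At the point, J = [[18.0000, 12.0000], [18.0000, 5.0000]] (det J = -126.0000).
Solving J·Δ = −F gives Δ = (0.1429, -1.7143).
Then the next iterate is (u, v)₁ = (1.1429, 0.2857).

(1.1429, 0.2857)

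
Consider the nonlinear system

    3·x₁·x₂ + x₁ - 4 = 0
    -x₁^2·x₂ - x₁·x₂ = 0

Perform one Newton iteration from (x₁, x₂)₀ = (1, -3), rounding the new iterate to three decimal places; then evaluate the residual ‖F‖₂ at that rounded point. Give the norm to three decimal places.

At (1, -3): F = (-12.000, 6.000).
Jacobian J = [[3·x₂ + 1, 3·x₁], [-2·x₁·x₂ - x₂, -x₁^2 - x₁]].
At the point, J = [[-8.000, 3.000], [9.000, -2.000]] (det J = -11.000).
Solving J·Δ = −F gives Δ = (0.545, 5.455).
Then the next iterate is (x₁, x₂)₁ = (1.545, 2.455).
Re-evaluating at (1.545, 2.455): F = (8.92393, -9.65312), so ‖F‖₂ = 13.146.

13.146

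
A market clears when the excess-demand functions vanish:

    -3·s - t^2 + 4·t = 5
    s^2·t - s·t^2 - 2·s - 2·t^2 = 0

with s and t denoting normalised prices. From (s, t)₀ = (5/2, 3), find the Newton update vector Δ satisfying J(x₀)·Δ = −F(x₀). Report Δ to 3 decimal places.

(-2.044, -1.683)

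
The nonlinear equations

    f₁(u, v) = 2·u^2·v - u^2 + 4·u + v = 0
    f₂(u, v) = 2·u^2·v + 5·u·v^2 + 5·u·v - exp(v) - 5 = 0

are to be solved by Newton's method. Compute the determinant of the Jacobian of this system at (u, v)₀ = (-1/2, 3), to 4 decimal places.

J = [[4·u·v - 2·u + 4, 2·u^2 + 1], [4·u·v + 5·v^2 + 5·v, 2·u^2 + 10·u·v + 5·u - exp(v)]].
At the point, J = [[-1.0000, 1.5000], [54.0000, -37.085537]].
det J = -43.9145.

-43.9145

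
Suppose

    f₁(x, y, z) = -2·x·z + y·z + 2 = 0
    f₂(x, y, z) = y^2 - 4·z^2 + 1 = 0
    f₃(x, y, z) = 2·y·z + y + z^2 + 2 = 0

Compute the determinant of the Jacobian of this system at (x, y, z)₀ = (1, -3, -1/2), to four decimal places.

42.0000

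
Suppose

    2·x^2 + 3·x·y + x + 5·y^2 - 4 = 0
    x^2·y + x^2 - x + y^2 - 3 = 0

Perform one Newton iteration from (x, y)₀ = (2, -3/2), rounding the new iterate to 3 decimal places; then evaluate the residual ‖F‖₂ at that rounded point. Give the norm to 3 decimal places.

At (2, -3/2): F = (8.250, -4.750).
Jacobian J = [[4·x + 3·y + 1, 3·x + 10·y], [2·x·y + 2·x - 1, x^2 + 2·y]].
At the point, J = [[4.500, -9.000], [-3.000, 1.000]] (det J = -22.500).
Solving J·Δ = −F gives Δ = (-1.533, 0.150).
Then the next iterate is (x, y)₁ = (0.467, -1.350).
Re-evaluating at (0.467, -1.350): F = (4.12433, -1.72083), so ‖F‖₂ = 4.469.

4.469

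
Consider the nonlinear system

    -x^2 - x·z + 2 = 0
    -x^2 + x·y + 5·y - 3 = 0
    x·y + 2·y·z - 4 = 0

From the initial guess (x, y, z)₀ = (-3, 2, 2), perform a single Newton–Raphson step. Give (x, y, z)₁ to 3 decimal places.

At (-3, 2, 2): F = (-1.000, -8.000, -2.000).
Jacobian J = [[-2·x - z, 0, -x], [-2·x + y, x + 5, 0], [y, x + 2·z, 2·y]].
At the point, J = [[4.000, 0.000, 3.000], [8.000, 2.000, 0.000], [2.000, 1.000, 4.000]] (det J = 44.000).
Solving J·Δ = −F gives Δ = (0.455, 2.182, -0.273).
Then the next iterate is (x, y, z)₁ = (-2.545, 4.182, 1.727).

(-2.545, 4.182, 1.727)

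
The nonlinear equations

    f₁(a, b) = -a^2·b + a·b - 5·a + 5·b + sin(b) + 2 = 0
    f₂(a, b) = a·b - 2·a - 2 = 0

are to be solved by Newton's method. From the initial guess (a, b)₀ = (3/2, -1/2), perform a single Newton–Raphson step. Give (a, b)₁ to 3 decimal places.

(-1.041, -0.902)

At (3/2, -1/2): F = (-8.10443, -5.750).
Jacobian J = [[-2·a·b + b - 5, -a^2 + a + cos(b) + 5], [b - 2, a]].
At the point, J = [[-4.000, 5.12758], [-2.500, 1.500]] (det J = 6.81896).
Solving J·Δ = −F gives Δ = (-2.541, -0.402).
Then the next iterate is (a, b)₁ = (-1.041, -0.902).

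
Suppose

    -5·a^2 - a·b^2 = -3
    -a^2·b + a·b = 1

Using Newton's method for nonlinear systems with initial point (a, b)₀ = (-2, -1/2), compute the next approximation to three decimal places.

At (-2, -1/2): F = (-16.500, 2.000).
Jacobian J = [[-10·a - b^2, -2·a·b], [-2·a·b + b, -a^2 + a]].
At the point, J = [[19.750, -2.000], [-2.500, -6.000]] (det J = -123.500).
Solving J·Δ = −F gives Δ = (0.834, -0.014).
Then the next iterate is (a, b)₁ = (-1.166, -0.514).

(-1.166, -0.514)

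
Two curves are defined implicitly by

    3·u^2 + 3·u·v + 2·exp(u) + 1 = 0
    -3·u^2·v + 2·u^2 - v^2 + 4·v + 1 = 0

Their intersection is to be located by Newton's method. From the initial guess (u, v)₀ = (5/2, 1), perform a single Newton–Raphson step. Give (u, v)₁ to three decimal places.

(1.239, 1.242)

At (5/2, 1): F = (51.61499, -2.250).
Jacobian J = [[6·u + 3·v + 2·exp(u), 3·u], [-6·u·v + 4·u, -3·u^2 - 2·v + 4]].
At the point, J = [[42.36499, 7.500], [-5.000, -16.750]] (det J = -672.11355).
Solving J·Δ = −F gives Δ = (-1.261, 0.242).
Then the next iterate is (u, v)₁ = (1.239, 1.242).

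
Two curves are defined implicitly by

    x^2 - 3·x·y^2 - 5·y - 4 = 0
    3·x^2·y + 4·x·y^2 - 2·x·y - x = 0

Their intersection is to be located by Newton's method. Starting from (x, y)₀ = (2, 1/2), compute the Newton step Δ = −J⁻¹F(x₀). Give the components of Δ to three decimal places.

At (2, 1/2): F = (-4.000, 4.000).
Jacobian J = [[2·x - 3·y^2, -6·x·y - 5], [6·x·y + 4·y^2 - 2·y - 1, 3·x^2 + 8·x·y - 2·x]].
At the point, J = [[3.250, -11.000], [5.000, 16.000]] (det J = 107.000).
Solving J·Δ = −F gives Δ = (0.187, -0.308).

(0.187, -0.308)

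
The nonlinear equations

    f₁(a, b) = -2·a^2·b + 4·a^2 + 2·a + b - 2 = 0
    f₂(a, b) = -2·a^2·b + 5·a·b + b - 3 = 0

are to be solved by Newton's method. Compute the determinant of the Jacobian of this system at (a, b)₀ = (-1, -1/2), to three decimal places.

43.500

J = [[-4·a·b + 8·a + 2, -2·a^2 + 1], [-4·a·b + 5·b, -2·a^2 + 5·a + 1]].
At the point, J = [[-8.000, -1.000], [-4.500, -6.000]].
det J = 43.500.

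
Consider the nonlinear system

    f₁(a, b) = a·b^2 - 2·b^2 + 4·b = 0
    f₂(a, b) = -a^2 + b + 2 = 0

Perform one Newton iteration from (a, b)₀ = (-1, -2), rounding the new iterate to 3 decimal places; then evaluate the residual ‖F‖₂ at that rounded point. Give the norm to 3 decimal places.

At (-1, -2): F = (-20.000, -1.000).
Jacobian J = [[b^2, 2·a·b - 4·b + 4], [-2·a, 1]].
At the point, J = [[4.000, 16.000], [2.000, 1.000]] (det J = -28.000).
Solving J·Δ = −F gives Δ = (-0.143, 1.286).
Then the next iterate is (a, b)₁ = (-1.143, -0.714).
Re-evaluating at (-1.143, -0.714): F = (-4.45829, -0.02045), so ‖F‖₂ = 4.458.

4.458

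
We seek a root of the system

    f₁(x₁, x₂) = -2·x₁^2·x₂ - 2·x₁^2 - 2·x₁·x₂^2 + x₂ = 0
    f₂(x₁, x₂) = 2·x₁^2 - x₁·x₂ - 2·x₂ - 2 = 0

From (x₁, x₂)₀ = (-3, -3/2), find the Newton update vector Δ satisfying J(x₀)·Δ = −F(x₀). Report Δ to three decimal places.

(1.398, 0.181)

At (-3, -3/2): F = (21.000, 14.500).
Jacobian J = [[-4·x₁·x₂ - 4·x₁ - 2·x₂^2, -2·x₁^2 - 4·x₁·x₂ + 1], [4·x₁ - x₂, -x₁ - 2]].
At the point, J = [[-10.500, -35.000], [-10.500, 1.000]] (det J = -378.000).
Solving J·Δ = −F gives Δ = (1.398, 0.181).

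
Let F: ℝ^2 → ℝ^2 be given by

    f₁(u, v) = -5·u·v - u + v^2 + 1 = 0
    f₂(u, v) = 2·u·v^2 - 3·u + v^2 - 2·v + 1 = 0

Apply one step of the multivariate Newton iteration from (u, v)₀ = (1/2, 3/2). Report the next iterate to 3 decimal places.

(0.371, 1.299)

At (1/2, 3/2): F = (-1.000, 1.000).
Jacobian J = [[-5·v - 1, -5·u + 2·v], [2·v^2 - 3, 4·u·v + 2·v - 2]].
At the point, J = [[-8.500, 0.500], [1.500, 4.000]] (det J = -34.750).
Solving J·Δ = −F gives Δ = (-0.129, -0.201).
Then the next iterate is (u, v)₁ = (0.371, 1.299).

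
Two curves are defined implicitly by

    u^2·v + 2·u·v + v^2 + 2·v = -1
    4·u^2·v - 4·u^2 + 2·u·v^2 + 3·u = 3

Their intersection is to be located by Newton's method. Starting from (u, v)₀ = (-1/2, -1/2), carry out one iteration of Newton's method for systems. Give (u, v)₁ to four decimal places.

At (-1/2, -1/2): F = (0.6250, -6.2500).
Jacobian J = [[2·u·v + 2·v, u^2 + 2·u + 2·v + 2], [8·u·v - 8·u + 2·v^2 + 3, 4·u^2 + 4·u·v]].
At the point, J = [[-0.5000, 0.2500], [9.5000, 2.0000]] (det J = -3.3750).
Solving J·Δ = −F gives Δ = (0.8333, -0.8333).
Then the next iterate is (u, v)₁ = (0.3333, -1.3333).

(0.3333, -1.3333)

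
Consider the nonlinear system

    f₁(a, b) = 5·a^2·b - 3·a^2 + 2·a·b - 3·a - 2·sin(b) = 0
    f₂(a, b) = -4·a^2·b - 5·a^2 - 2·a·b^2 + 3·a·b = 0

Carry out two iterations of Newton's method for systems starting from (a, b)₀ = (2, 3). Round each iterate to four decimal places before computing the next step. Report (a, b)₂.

(-0.0375, 4.8142)

At (2, 3): F = (53.717760, -86.0000).
Jacobian J = [[10·a·b - 6·a + 2·b - 3, 5·a^2 + 2·a - 2·cos(b)], [-8·a·b - 10·a - 2·b^2 + 3·b, -4·a^2 - 4·a·b + 3·a]].
At the point, J = [[51.0000, 25.979985], [-77.0000, -34.0000]] (det J = 266.458844).
Solving J·Δ = −F gives Δ = (-1.5307, 0.9372).
Then the next iterate is (a, b)₁ = (0.4693, 3.9372).
Round to (0.4693, 3.9372) and repeat: F = (7.391100, -13.576333), J = [[20.535880, 3.439515], [-38.666311, -6.863982]].
Δ = (-0.5068, 0.8770), so (a, b)₂ = (-0.0375, 4.8142).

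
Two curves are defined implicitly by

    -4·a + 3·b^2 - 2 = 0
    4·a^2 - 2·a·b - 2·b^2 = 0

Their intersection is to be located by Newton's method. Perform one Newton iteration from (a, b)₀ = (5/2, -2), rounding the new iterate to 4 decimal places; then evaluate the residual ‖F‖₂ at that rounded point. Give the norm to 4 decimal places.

At (5/2, -2): F = (0.0000, 27.0000).
Jacobian J = [[-4, 6·b], [8·a - 2·b, -2·a - 4·b]].
At the point, J = [[-4.0000, -12.0000], [24.0000, 3.0000]] (det J = 276.0000).
Solving J·Δ = −F gives Δ = (-1.1739, 0.3913).
Then the next iterate is (a, b)₁ = (1.3261, -1.6087).
Re-evaluating at (1.3261, -1.6087): F = (0.459347, 6.124928), so ‖F‖₂ = 6.1421.

6.1421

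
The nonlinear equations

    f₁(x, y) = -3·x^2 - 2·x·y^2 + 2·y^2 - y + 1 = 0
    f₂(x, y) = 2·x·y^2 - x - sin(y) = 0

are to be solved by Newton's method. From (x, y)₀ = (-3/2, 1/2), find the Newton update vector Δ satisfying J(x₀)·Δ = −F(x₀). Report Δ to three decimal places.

(0.591, -0.006)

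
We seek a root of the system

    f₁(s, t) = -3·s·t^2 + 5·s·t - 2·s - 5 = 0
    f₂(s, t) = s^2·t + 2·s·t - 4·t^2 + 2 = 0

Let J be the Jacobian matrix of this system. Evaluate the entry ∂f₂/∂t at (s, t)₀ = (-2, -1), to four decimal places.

∂f₂/∂t = s^2 + 2·s - 8·t.
At (-2, -1) this is 8.0000.

8.0000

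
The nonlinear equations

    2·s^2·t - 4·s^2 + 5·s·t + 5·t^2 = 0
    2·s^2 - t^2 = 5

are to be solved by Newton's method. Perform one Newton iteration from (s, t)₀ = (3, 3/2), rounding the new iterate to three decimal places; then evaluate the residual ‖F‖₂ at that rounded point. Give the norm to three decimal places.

7.717

At (3, 3/2): F = (24.750, 10.750).
Jacobian J = [[4·s·t - 8·s + 5·t, 2·s^2 + 5·s + 10·t], [4·s, -2·t]].
At the point, J = [[1.500, 48.000], [12.000, -3.000]] (det J = -580.500).
Solving J·Δ = −F gives Δ = (-1.017, -0.484).
Then the next iterate is (s, t)₁ = (1.983, 1.016).
Re-evaluating at (1.983, 1.016): F = (7.49618, 1.83232), so ‖F‖₂ = 7.717.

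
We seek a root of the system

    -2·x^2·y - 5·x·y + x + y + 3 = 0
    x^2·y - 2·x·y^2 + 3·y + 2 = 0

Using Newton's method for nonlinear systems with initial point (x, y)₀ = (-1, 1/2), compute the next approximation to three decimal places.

At (-1, 1/2): F = (4.000, 4.500).
Jacobian J = [[-4·x·y - 5·y + 1, -2·x^2 - 5·x + 1], [2·x·y - 2·y^2, x^2 - 4·x·y + 3]].
At the point, J = [[0.500, 4.000], [-1.500, 6.000]] (det J = 9.000).
Solving J·Δ = −F gives Δ = (-0.667, -0.917).
Then the next iterate is (x, y)₁ = (-1.667, -0.417).

(-1.667, -0.417)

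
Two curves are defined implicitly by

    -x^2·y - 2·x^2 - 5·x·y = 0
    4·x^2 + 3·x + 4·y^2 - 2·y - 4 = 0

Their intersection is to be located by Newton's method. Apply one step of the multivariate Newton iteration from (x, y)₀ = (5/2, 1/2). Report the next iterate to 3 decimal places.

(1.277, 0.312)

At (5/2, 1/2): F = (-21.875, 28.500).
Jacobian J = [[-2·x·y - 4·x - 5·y, -x^2 - 5·x], [8·x + 3, 8·y - 2]].
At the point, J = [[-15.000, -18.750], [23.000, 2.000]] (det J = 401.250).
Solving J·Δ = −F gives Δ = (-1.223, -0.188).
Then the next iterate is (x, y)₁ = (1.277, 0.312).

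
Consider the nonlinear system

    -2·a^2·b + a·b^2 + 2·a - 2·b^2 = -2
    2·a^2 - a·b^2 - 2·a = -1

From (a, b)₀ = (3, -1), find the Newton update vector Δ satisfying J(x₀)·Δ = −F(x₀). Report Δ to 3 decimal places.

(-1.341, 0.344)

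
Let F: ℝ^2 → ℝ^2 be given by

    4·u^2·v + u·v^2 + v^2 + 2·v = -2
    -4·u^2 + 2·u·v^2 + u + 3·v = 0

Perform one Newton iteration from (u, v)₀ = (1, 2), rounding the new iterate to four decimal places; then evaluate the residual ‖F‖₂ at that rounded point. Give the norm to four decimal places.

8.0004

At (1, 2): F = (22.0000, 11.0000).
Jacobian J = [[8·u·v + v^2, 4·u^2 + 2·u·v + 2·v + 2], [-8·u + 2·v^2 + 1, 4·u·v + 3]].
At the point, J = [[20.0000, 14.0000], [1.0000, 11.0000]] (det J = 206.0000).
Solving J·Δ = −F gives Δ = (-0.4272, -0.9612).
Then the next iterate is (u, v)₁ = (0.5728, 1.0388).
Re-evaluating at (0.5728, 1.0388): F = (7.138137, 3.613024), so ‖F‖₂ = 8.0004.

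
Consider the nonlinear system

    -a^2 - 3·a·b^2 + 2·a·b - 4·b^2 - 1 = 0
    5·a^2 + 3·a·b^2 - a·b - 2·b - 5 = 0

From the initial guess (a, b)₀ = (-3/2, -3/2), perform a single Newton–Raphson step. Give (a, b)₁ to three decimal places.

(-1.358, -1.186)

At (-3/2, -3/2): F = (2.375, -3.125).
Jacobian J = [[-2·a - 3·b^2 + 2·b, -6·a·b + 2·a - 8·b], [10·a + 3·b^2 - b, 6·a·b - a - 2]].
At the point, J = [[-6.750, -4.500], [-6.750, 13.000]] (det J = -118.125).
Solving J·Δ = −F gives Δ = (0.142, 0.314).
Then the next iterate is (a, b)₁ = (-1.358, -1.186).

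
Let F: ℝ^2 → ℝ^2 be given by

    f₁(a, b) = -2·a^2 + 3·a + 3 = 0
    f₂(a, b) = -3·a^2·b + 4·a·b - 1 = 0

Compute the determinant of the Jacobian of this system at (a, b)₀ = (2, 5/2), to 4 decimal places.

20.0000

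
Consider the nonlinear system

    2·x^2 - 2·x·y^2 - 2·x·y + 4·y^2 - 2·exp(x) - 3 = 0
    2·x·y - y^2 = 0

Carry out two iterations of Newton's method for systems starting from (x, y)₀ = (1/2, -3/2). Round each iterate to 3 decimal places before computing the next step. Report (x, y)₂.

At (1/2, -3/2): F = (2.45256, -3.750).
Jacobian J = [[4·x - 2·y^2 - 2·y - 2·exp(x), -4·x·y - 2·x + 8·y], [2·y, 2·x - 2·y]].
At the point, J = [[-2.79744, -10.000], [-3.000, 4.000]] (det J = -41.18977).
Solving J·Δ = −F gives Δ = (-0.672, 0.433).
Then the next iterate is (x, y)₁ = (-0.172, -1.067).
Round to (-0.172, -1.067) and repeat: F = (-0.04624, -0.77144), J = [[-2.51494, -8.92610], [-2.134, 1.790]].
Δ = (-0.296, 0.078), so (x, y)₂ = (-0.468, -0.989).

(-0.468, -0.989)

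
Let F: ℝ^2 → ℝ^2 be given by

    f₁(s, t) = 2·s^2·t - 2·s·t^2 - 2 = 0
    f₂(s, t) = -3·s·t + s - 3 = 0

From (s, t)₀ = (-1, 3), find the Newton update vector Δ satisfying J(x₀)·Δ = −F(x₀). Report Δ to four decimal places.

(0.1818, -1.1818)

At (-1, 3): F = (22.0000, 5.0000).
Jacobian J = [[4·s·t - 2·t^2, 2·s^2 - 4·s·t], [-3·t + 1, -3·s]].
At the point, J = [[-30.0000, 14.0000], [-8.0000, 3.0000]] (det J = 22.0000).
Solving J·Δ = −F gives Δ = (0.1818, -1.1818).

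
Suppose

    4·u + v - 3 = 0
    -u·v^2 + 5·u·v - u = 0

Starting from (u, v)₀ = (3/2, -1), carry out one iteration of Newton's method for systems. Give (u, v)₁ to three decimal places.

At (3/2, -1): F = (2.000, -10.500).
Jacobian J = [[4, 1], [-v^2 + 5·v - 1, -2·u·v + 5·u]].
At the point, J = [[4.000, 1.000], [-7.000, 10.500]] (det J = 49.000).
Solving J·Δ = −F gives Δ = (-0.643, 0.571).
Then the next iterate is (u, v)₁ = (0.857, -0.429).

(0.857, -0.429)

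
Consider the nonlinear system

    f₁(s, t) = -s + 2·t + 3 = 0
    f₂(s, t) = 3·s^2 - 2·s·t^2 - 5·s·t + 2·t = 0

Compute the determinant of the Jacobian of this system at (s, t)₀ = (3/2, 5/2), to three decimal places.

52.500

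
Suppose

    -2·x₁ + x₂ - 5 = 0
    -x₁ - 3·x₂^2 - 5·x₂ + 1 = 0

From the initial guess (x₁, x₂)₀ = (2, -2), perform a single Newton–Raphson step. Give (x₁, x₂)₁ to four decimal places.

At (2, -2): F = (-11.0000, -3.0000).
Jacobian J = [[-2, 1], [-1, -6·x₂ - 5]].
At the point, J = [[-2.0000, 1.0000], [-1.0000, 7.0000]] (det J = -13.0000).
Solving J·Δ = −F gives Δ = (-5.6923, -0.3846).
Then the next iterate is (x₁, x₂)₁ = (-3.6923, -2.3846).

(-3.6923, -2.3846)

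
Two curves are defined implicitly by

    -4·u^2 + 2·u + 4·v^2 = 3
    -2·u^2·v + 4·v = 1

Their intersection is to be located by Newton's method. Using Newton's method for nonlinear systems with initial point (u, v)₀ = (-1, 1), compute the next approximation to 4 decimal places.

(-2.5000, 3.5000)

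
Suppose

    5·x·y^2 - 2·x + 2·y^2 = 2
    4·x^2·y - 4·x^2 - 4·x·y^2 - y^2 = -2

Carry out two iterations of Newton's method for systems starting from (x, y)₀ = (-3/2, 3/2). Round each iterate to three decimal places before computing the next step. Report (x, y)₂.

(-0.849, 0.300)

At (-3/2, 3/2): F = (-11.375, 17.750).
Jacobian J = [[5·y^2 - 2, 10·x·y + 4·y], [8·x·y - 8·x - 4·y^2, 4·x^2 - 8·x·y - 2·y]].
At the point, J = [[9.250, -16.500], [-15.000, 24.000]] (det J = -25.500).
Solving J·Δ = −F gives Δ = (0.779, -0.252).
Then the next iterate is (x, y)₁ = (-0.721, 1.248).
Round to (-0.721, 1.248) and repeat: F = (-3.05779, 5.45002), J = [[5.78752, -4.00608], [-7.66048, 6.78183]].
Δ = (-0.128, -0.948), so (x, y)₂ = (-0.849, 0.300).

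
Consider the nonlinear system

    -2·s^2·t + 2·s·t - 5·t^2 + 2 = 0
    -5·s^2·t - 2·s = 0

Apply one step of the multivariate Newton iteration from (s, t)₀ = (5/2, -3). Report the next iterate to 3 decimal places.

At (5/2, -3): F = (-20.500, 88.750).
Jacobian J = [[-4·s·t + 2·t, -2·s^2 + 2·s - 10·t], [-10·s·t - 2, -5·s^2]].
At the point, J = [[24.000, 22.500], [73.000, -31.250]] (det J = -2392.500).
Solving J·Δ = −F gives Δ = (-0.567, 1.516).
Then the next iterate is (s, t)₁ = (1.933, -1.484).

(1.933, -1.484)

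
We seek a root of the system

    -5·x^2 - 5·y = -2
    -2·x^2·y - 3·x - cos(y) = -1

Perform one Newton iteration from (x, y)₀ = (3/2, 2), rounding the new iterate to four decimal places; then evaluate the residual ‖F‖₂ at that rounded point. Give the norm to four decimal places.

18.8284

At (3/2, 2): F = (-19.2500, -12.083853).
Jacobian J = [[-10·x, -5], [-4·x·y - 3, -2·x^2 + sin(y)]].
At the point, J = [[-15.0000, -5.0000], [-15.0000, -3.590703]] (det J = -21.139461).
Solving J·Δ = −F gives Δ = (0.4116, -5.0849).
Then the next iterate is (x, y)₁ = (1.9116, -3.0849).
Re-evaluating at (1.9116, -3.0849): F = (-0.846573, 18.809366), so ‖F‖₂ = 18.8284.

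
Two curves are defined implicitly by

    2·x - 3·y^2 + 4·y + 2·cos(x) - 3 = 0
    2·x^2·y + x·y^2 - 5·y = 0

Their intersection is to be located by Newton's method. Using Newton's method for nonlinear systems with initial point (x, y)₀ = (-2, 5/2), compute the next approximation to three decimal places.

At (-2, 5/2): F = (-16.58229, -5.000).
Jacobian J = [[-2·sin(x) + 2, -6·y + 4], [4·x·y + y^2, 2·x^2 + 2·x·y - 5]].
At the point, J = [[3.81859, -11.000], [-13.750, -7.000]] (det J = -177.98016).
Solving J·Δ = −F gives Δ = (0.343, -1.388).
Then the next iterate is (x, y)₁ = (-1.657, 1.112).

(-1.657, 1.112)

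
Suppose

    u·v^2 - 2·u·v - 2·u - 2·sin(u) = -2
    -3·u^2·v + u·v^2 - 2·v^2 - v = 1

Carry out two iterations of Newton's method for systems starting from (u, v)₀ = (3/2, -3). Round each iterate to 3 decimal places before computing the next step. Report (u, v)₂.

At (3/2, -3): F = (19.50501, 17.750).
Jacobian J = [[v^2 - 2·v - 2·cos(u) - 2, 2·u·v - 2·u], [-6·u·v + v^2, -3·u^2 + 2·u·v - 4·v - 1]].
At the point, J = [[12.85853, -12.000], [36.000, -4.750]] (det J = 370.92200).
Solving J·Δ = −F gives Δ = (-0.324, 1.278).
Then the next iterate is (u, v)₁ = (1.176, -1.722).
Round to (1.176, -1.722) and repeat: F = (5.33917, 5.42306), J = [[3.64004, -6.40214], [15.11572, -2.31107]].
Δ = (-0.253, 0.690), so (u, v)₂ = (0.923, -1.032).

(0.923, -1.032)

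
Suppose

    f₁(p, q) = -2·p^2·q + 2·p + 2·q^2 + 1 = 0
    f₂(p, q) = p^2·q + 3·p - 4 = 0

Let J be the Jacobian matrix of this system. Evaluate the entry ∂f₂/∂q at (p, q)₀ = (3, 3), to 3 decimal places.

9.000

∂f₂/∂q = p^2.
At (3, 3) this is 9.000.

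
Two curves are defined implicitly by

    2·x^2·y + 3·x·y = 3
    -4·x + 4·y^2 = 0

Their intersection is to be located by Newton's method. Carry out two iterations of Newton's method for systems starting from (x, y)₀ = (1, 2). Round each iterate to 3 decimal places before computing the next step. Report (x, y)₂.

(0.749, 0.911)

At (1, 2): F = (7.000, 12.000).
Jacobian J = [[4·x·y + 3·y, 2·x^2 + 3·x], [-4, 8·y]].
At the point, J = [[14.000, 5.000], [-4.000, 16.000]] (det J = 244.000).
Solving J·Δ = −F gives Δ = (-0.213, -0.803).
Then the next iterate is (x, y)₁ = (0.787, 1.197).
Round to (0.787, 1.197) and repeat: F = (1.30889, 2.58324), J = [[7.35916, 3.59974], [-4.000, 9.576]].
Δ = (-0.038, -0.286), so (x, y)₂ = (0.749, 0.911).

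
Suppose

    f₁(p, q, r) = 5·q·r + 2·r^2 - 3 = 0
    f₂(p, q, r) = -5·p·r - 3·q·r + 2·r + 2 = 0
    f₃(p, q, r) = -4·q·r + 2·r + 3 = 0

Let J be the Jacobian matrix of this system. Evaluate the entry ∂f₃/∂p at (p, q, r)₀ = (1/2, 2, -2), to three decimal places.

0.000

∂f₃/∂p = 0.
At (1/2, 2, -2) this is 0.000.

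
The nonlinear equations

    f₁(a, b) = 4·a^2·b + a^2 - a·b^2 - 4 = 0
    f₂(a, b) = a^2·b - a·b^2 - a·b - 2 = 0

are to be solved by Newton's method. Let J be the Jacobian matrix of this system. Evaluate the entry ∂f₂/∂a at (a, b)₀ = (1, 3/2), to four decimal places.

∂f₂/∂a = 2·a·b - b^2 - b.
At (1, 3/2) this is -0.7500.

-0.7500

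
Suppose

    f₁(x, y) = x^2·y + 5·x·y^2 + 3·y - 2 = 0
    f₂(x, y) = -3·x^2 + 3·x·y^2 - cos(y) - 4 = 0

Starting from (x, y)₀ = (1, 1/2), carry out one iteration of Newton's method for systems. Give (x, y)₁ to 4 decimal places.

(-0.2436, 0.6720)

At (1, 1/2): F = (1.2500, -7.127583).
Jacobian J = [[2·x·y + 5·y^2, x^2 + 10·x·y + 3], [-6·x + 3·y^2, 6·x·y + sin(y)]].
At the point, J = [[2.2500, 9.0000], [-5.2500, 3.479426]] (det J = 55.078707).
Solving J·Δ = −F gives Δ = (-1.2436, 0.1720).
Then the next iterate is (x, y)₁ = (-0.2436, 0.6720).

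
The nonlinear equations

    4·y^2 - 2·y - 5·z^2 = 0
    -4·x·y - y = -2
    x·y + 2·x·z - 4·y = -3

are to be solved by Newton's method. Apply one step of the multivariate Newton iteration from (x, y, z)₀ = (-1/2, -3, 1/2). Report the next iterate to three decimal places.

At (-1/2, -3, 1/2): F = (40.750, -1.000, 16.000).
Jacobian J = [[0, 8·y - 2, -10·z], [-4·y, -4·x - 1, 0], [y + 2·z, x - 4, 2·x]].
At the point, J = [[0.000, -26.000, -5.000], [12.000, 1.000, 0.000], [-2.000, -4.500, -1.000]] (det J = -52.000).
Solving J·Δ = −F gives Δ = (0.822, -8.865, 54.250).
Then the next iterate is (x, y, z)₁ = (0.322, -11.865, 54.750).

(0.322, -11.865, 54.750)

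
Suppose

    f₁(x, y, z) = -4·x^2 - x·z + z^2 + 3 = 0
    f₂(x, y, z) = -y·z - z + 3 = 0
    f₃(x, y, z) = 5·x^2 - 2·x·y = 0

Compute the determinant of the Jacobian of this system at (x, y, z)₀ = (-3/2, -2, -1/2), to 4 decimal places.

-34.7500

J = [[-8·x - z, 0, -x + 2·z], [0, -z, -y - 1], [10·x - 2·y, -2·x, 0]].
At the point, J = [[12.5000, 0.0000, 0.5000], [0.0000, 0.5000, 1.0000], [-11.0000, 3.0000, 0.0000]].
det J = -34.7500.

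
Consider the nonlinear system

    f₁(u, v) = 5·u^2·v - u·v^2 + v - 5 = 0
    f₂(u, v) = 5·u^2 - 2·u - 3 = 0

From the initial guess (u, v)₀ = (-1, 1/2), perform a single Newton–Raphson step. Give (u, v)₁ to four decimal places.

(-0.6667, 1.0000)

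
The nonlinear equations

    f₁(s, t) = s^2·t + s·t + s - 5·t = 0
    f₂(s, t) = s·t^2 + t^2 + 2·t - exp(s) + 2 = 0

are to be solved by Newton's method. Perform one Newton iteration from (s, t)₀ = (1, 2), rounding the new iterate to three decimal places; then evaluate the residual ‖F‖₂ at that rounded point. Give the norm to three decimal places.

2.017

At (1, 2): F = (-5.000, 11.28172).
Jacobian J = [[2·s·t + t + 1, s^2 + s - 5], [t^2 - exp(s), 2·s·t + 2·t + 2]].
At the point, J = [[7.000, -3.000], [1.28172, 10.000]] (det J = 73.84515).
Solving J·Δ = −F gives Δ = (0.219, -1.156).
Then the next iterate is (s, t)₁ = (1.219, 0.844).
Re-evaluating at (1.219, 0.844): F = (-0.71801, 1.88487), so ‖F‖₂ = 2.017.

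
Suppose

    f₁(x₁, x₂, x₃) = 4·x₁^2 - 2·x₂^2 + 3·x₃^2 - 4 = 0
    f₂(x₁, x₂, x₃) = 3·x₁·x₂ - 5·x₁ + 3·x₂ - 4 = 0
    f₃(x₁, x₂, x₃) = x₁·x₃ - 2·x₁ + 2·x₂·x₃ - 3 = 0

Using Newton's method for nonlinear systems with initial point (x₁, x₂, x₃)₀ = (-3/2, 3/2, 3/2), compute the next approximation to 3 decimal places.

At (-3/2, 3/2, 3/2): F = (7.250, 1.250, 2.250).
Jacobian J = [[8·x₁, -4·x₂, 6·x₃], [3·x₂ - 5, 3·x₁ + 3, 0], [x₃ - 2, 2·x₃, x₁ + 2·x₂]].
At the point, J = [[-12.000, -6.000, 9.000], [-0.500, -1.500, 0.000], [-0.500, 3.000, 1.500]] (det J = 2.250).
Solving J·Δ = −F gives Δ = (-26.250, 9.583, -29.417).
Then the next iterate is (x₁, x₂, x₃)₁ = (-27.750, 11.083, -27.917).

(-27.750, 11.083, -27.917)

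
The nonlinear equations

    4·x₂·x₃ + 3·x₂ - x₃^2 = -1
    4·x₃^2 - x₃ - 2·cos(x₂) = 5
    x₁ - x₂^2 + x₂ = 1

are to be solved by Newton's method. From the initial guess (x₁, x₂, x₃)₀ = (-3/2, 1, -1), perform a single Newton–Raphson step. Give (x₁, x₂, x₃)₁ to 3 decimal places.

At (-3/2, 1, -1): F = (-1.000, -1.08060, -2.500).
Jacobian J = [[0, 4·x₃ + 3, 4·x₂ - 2·x₃], [0, 2·sin(x₂), 8·x₃ - 1], [1, -2·x₂ + 1, 0]].
At the point, J = [[0.000, -1.000, 6.000], [0.000, 1.68294, -9.000], [1.000, -1.000, 0.000]] (det J = -1.09765).
Solving J·Δ = −F gives Δ = (16.606, 14.106, 2.518).
Then the next iterate is (x₁, x₂, x₃)₁ = (15.106, 15.106, 1.518).

(15.106, 15.106, 1.518)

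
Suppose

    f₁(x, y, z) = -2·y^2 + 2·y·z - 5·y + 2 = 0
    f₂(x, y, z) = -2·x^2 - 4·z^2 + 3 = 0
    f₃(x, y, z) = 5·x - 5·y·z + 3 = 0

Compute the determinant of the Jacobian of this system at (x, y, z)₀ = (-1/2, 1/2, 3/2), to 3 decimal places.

J = [[0, -4·y + 2·z - 5, 2·y], [-4·x, 0, -8·z], [5, -5·z, -5·y]].
At the point, J = [[0.000, -4.000, 1.000], [2.000, 0.000, -12.000], [5.000, -7.500, -2.500]].
det J = 205.000.

205.000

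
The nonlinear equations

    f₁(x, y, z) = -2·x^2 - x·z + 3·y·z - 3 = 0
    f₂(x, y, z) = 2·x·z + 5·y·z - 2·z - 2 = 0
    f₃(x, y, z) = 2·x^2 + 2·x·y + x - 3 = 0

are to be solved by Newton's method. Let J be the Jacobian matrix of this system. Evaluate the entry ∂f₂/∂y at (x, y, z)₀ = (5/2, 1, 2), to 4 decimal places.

10.0000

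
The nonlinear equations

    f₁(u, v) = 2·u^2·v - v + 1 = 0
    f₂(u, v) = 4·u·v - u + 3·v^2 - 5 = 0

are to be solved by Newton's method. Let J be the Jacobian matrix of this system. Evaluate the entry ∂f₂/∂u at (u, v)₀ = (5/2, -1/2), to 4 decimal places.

∂f₂/∂u = 4·v - 1.
At (5/2, -1/2) this is -3.0000.

-3.0000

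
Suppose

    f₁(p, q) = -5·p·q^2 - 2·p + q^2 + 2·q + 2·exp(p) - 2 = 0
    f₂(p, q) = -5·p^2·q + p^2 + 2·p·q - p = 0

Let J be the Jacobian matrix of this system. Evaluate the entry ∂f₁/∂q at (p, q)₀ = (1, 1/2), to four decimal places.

-2.0000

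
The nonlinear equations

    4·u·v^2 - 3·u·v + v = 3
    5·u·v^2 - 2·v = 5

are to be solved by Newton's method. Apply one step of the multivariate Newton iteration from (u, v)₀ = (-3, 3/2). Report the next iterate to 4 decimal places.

At (-3, 3/2): F = (-15.0000, -41.7500).
Jacobian J = [[4·v^2 - 3·v, 8·u·v - 3·u + 1], [5·v^2, 10·u·v - 2]].
At the point, J = [[4.5000, -26.0000], [11.2500, -47.0000]] (det J = 81.0000).
Solving J·Δ = −F gives Δ = (4.6975, 0.2361).
Then the next iterate is (u, v)₁ = (1.6975, 1.7361).

(1.6975, 1.7361)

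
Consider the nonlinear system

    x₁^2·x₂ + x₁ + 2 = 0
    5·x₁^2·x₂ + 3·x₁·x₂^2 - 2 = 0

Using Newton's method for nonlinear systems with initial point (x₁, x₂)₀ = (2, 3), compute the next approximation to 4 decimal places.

At (2, 3): F = (16.0000, 112.0000).
Jacobian J = [[2·x₁·x₂ + 1, x₁^2], [10·x₁·x₂ + 3·x₂^2, 5·x₁^2 + 6·x₁·x₂]].
At the point, J = [[13.0000, 4.0000], [87.0000, 56.0000]] (det J = 380.0000).
Solving J·Δ = −F gives Δ = (-1.1789, -0.1684).
Then the next iterate is (x₁, x₂)₁ = (0.8211, 2.8316).

(0.8211, 2.8316)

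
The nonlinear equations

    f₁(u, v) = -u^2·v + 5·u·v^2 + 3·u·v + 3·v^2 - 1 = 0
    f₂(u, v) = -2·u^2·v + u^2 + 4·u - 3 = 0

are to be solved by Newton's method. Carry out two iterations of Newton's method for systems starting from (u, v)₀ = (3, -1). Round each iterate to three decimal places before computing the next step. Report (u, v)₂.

At (3, -1): F = (17.000, 36.000).
Jacobian J = [[-2·u·v + 5·v^2 + 3·v, -u^2 + 10·u·v + 3·u + 6·v], [-4·u·v + 2·u + 4, -2·u^2]].
At the point, J = [[8.000, -36.000], [22.000, -18.000]] (det J = 648.000).
Solving J·Δ = −F gives Δ = (-1.528, 0.133).
Then the next iterate is (u, v)₁ = (1.472, -0.867).
Round to (1.472, -0.867) and repeat: F = (4.83743, 8.81199), J = [[3.70989, -15.71502], [12.04890, -4.33357]].
Δ = (-0.678, 0.148), so (u, v)₂ = (0.794, -0.719).

(0.794, -0.719)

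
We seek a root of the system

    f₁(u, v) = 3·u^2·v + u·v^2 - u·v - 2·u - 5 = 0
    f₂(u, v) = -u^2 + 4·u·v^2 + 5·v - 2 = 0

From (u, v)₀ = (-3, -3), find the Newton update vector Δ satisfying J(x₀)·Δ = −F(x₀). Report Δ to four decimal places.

At (-3, -3): F = (-116.0000, -134.0000).
Jacobian J = [[6·u·v + v^2 - v - 2, 3·u^2 + 2·u·v - u], [-2·u + 4·v^2, 8·u·v + 5]].
At the point, J = [[64.0000, 48.0000], [42.0000, 77.0000]] (det J = 2912.0000).
Solving J·Δ = −F gives Δ = (0.8585, 1.2720).

(0.8585, 1.2720)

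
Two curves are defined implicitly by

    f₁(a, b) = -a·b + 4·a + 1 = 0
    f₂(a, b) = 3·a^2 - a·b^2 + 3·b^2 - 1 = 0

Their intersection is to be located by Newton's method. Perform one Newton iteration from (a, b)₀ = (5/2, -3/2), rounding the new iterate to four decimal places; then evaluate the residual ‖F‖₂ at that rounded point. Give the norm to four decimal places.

12.4646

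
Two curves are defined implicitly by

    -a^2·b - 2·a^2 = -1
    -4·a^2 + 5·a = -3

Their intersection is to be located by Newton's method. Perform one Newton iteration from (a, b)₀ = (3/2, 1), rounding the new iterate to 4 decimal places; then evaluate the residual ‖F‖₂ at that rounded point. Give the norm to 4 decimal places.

2.2205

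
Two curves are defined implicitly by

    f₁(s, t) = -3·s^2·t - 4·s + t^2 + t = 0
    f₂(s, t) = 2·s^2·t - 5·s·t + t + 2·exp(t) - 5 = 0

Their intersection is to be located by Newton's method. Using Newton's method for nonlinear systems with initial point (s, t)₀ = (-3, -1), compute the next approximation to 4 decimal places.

At (-3, -1): F = (39.0000, -38.264241).
Jacobian J = [[-6·s·t - 4, -3·s^2 + 2·t + 1], [4·s·t - 5·t, 2·s^2 - 5·s + 2·exp(t) + 1]].
At the point, J = [[-22.0000, -28.0000], [17.0000, 34.735759]] (det J = -288.186695).
Solving J·Δ = −F gives Δ = (0.9830, 0.6205).
Then the next iterate is (s, t)₁ = (-2.0170, -0.3795).

(-2.0170, -0.3795)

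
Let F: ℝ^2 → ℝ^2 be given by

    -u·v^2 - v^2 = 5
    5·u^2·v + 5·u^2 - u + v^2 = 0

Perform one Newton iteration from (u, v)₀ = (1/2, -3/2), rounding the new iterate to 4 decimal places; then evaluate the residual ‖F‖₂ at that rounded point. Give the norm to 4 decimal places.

At (1/2, -3/2): F = (-8.3750, 1.1250).
Jacobian J = [[-v^2, -2·u·v - 2·v], [10·u·v + 10·u - 1, 5·u^2 + 2·v]].
At the point, J = [[-2.2500, 4.5000], [-3.5000, -1.7500]] (det J = 19.6875).
Solving J·Δ = −F gives Δ = (-0.4873, 1.6175).
Then the next iterate is (u, v)₁ = (0.0127, 0.1175).
Re-evaluating at (0.0127, 0.1175): F = (-5.013982, 0.002007), so ‖F‖₂ = 5.0140.

5.0140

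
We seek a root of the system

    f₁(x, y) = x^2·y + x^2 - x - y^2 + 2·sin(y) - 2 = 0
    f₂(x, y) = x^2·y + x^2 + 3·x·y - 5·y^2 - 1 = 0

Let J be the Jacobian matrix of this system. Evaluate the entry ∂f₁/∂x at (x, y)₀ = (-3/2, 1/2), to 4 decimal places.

-5.5000

∂f₁/∂x = 2·x·y + 2·x - 1.
At (-3/2, 1/2) this is -5.5000.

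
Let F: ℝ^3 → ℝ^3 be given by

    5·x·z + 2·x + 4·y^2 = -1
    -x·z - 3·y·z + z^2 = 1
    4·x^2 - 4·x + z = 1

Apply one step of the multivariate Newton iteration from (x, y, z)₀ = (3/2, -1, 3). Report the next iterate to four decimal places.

At (3/2, -1, 3): F = (30.5000, 12.5000, 5.0000).
Jacobian J = [[5·z + 2, 8·y, 5·x], [-z, -3·z, -x - 3·y + 2·z], [8·x - 4, 0, 1]].
At the point, J = [[17.0000, -8.0000, 7.5000], [-3.0000, -9.0000, 7.5000], [8.0000, 0.0000, 1.0000]] (det J = -117.0000).
Solving J·Δ = −F gives Δ = (-1.1709, 5.4188, 4.3675).
Then the next iterate is (x, y, z)₁ = (0.3291, 4.4188, 7.3675).

(0.3291, 4.4188, 7.3675)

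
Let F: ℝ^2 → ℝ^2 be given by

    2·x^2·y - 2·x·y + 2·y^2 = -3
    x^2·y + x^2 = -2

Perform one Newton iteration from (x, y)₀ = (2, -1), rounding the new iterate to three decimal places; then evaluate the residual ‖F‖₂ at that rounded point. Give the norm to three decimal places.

0.359

At (2, -1): F = (1.000, 2.000).
Jacobian J = [[4·x·y - 2·y, 2·x^2 - 2·x + 4·y], [2·x·y + 2·x, x^2]].
At the point, J = [[-6.000, 0.000], [0.000, 4.000]] (det J = -24.000).
Solving J·Δ = −F gives Δ = (0.167, -0.500).
Then the next iterate is (x, y)₁ = (2.167, -1.500).
Re-evaluating at (2.167, -1.500): F = (-0.08667, -0.34794), so ‖F‖₂ = 0.359.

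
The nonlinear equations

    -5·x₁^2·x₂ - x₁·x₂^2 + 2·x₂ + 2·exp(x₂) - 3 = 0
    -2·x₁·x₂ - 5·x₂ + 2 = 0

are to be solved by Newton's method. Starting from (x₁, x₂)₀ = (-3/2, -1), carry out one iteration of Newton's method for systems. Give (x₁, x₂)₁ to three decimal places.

(-2.029, 0.471)

At (-3/2, -1): F = (8.48576, 4.000).
Jacobian J = [[-10·x₁·x₂ - x₂^2, -5·x₁^2 - 2·x₁·x₂ + 2·exp(x₂) + 2], [-2·x₂, -2·x₁ - 5]].
At the point, J = [[-16.000, -11.51424], [2.000, -2.000]] (det J = 55.02848).
Solving J·Δ = −F gives Δ = (-0.529, 1.471).
Then the next iterate is (x₁, x₂)₁ = (-2.029, 0.471).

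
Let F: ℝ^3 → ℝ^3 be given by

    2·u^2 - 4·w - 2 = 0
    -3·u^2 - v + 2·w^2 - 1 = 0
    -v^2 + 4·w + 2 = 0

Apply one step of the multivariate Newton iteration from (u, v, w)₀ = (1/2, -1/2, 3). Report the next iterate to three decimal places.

At (1/2, -1/2, 3): F = (-13.500, 16.750, 13.750).
Jacobian J = [[4·u, 0, -4], [-6·u, -1, 4·w], [0, -2·v, 4]].
At the point, J = [[2.000, 0.000, -4.000], [-3.000, -1.000, 12.000], [0.000, 1.000, 4.000]] (det J = -20.000).
Solving J·Δ = −F gives Δ = (4.700, -9.650, -1.025).
Then the next iterate is (u, v, w)₁ = (5.200, -10.150, 1.975).

(5.200, -10.150, 1.975)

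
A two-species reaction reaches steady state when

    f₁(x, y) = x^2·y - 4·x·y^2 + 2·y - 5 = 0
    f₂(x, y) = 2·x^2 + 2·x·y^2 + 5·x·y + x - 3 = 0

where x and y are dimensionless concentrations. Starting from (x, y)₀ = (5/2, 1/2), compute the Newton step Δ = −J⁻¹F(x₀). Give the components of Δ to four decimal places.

(0.4914, -1.5074)

At (5/2, 1/2): F = (-3.3750, 19.5000).
Jacobian J = [[2·x·y - 4·y^2, x^2 - 8·x·y + 2], [4·x + 2·y^2 + 5·y + 1, 4·x·y + 5·x]].
At the point, J = [[1.5000, -1.7500], [14.0000, 17.5000]] (det J = 50.7500).
Solving J·Δ = −F gives Δ = (0.4914, -1.5074).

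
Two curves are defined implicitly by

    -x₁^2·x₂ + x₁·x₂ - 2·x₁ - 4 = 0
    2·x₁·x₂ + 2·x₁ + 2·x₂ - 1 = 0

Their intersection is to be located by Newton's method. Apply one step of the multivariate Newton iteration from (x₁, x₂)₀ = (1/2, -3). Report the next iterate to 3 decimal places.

(-2.500, -4.000)

At (1/2, -3): F = (-5.750, -9.000).
Jacobian J = [[-2·x₁·x₂ + x₂ - 2, -x₁^2 + x₁], [2·x₂ + 2, 2·x₁ + 2]].
At the point, J = [[-2.000, 0.250], [-4.000, 3.000]] (det J = -5.000).
Solving J·Δ = −F gives Δ = (-3.000, -1.000).
Then the next iterate is (x₁, x₂)₁ = (-2.500, -4.000).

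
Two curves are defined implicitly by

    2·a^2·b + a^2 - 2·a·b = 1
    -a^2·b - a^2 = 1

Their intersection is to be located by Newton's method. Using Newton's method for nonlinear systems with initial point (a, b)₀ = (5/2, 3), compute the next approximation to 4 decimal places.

At (5/2, 3): F = (27.7500, -26.0000).
Jacobian J = [[4·a·b + 2·a - 2·b, 2·a^2 - 2·a], [-2·a·b - 2·a, -a^2]].
At the point, J = [[29.0000, 7.5000], [-20.0000, -6.2500]] (det J = -31.2500).
Solving J·Δ = −F gives Δ = (0.6900, -6.3680).
Then the next iterate is (a, b)₁ = (3.1900, -3.3680).

(3.1900, -3.3680)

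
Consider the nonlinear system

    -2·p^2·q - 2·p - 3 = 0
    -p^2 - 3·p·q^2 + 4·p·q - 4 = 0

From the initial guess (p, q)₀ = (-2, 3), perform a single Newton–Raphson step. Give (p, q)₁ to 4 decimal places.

(-1.1136, 2.5625)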